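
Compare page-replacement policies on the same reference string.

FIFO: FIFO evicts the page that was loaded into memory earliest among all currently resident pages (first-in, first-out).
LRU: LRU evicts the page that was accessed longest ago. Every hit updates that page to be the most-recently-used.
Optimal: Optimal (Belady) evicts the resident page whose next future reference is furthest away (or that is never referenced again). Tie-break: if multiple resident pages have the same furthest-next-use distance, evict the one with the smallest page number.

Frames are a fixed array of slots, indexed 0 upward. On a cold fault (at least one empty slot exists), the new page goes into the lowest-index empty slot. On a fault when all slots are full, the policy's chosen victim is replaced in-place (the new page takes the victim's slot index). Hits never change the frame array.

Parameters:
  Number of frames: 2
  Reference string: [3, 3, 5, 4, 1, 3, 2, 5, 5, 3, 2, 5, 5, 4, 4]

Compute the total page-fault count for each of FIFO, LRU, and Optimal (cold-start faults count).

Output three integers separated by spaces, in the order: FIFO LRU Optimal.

Answer: 11 11 8

Derivation:
--- FIFO ---
  step 0: ref 3 -> FAULT, frames=[3,-] (faults so far: 1)
  step 1: ref 3 -> HIT, frames=[3,-] (faults so far: 1)
  step 2: ref 5 -> FAULT, frames=[3,5] (faults so far: 2)
  step 3: ref 4 -> FAULT, evict 3, frames=[4,5] (faults so far: 3)
  step 4: ref 1 -> FAULT, evict 5, frames=[4,1] (faults so far: 4)
  step 5: ref 3 -> FAULT, evict 4, frames=[3,1] (faults so far: 5)
  step 6: ref 2 -> FAULT, evict 1, frames=[3,2] (faults so far: 6)
  step 7: ref 5 -> FAULT, evict 3, frames=[5,2] (faults so far: 7)
  step 8: ref 5 -> HIT, frames=[5,2] (faults so far: 7)
  step 9: ref 3 -> FAULT, evict 2, frames=[5,3] (faults so far: 8)
  step 10: ref 2 -> FAULT, evict 5, frames=[2,3] (faults so far: 9)
  step 11: ref 5 -> FAULT, evict 3, frames=[2,5] (faults so far: 10)
  step 12: ref 5 -> HIT, frames=[2,5] (faults so far: 10)
  step 13: ref 4 -> FAULT, evict 2, frames=[4,5] (faults so far: 11)
  step 14: ref 4 -> HIT, frames=[4,5] (faults so far: 11)
  FIFO total faults: 11
--- LRU ---
  step 0: ref 3 -> FAULT, frames=[3,-] (faults so far: 1)
  step 1: ref 3 -> HIT, frames=[3,-] (faults so far: 1)
  step 2: ref 5 -> FAULT, frames=[3,5] (faults so far: 2)
  step 3: ref 4 -> FAULT, evict 3, frames=[4,5] (faults so far: 3)
  step 4: ref 1 -> FAULT, evict 5, frames=[4,1] (faults so far: 4)
  step 5: ref 3 -> FAULT, evict 4, frames=[3,1] (faults so far: 5)
  step 6: ref 2 -> FAULT, evict 1, frames=[3,2] (faults so far: 6)
  step 7: ref 5 -> FAULT, evict 3, frames=[5,2] (faults so far: 7)
  step 8: ref 5 -> HIT, frames=[5,2] (faults so far: 7)
  step 9: ref 3 -> FAULT, evict 2, frames=[5,3] (faults so far: 8)
  step 10: ref 2 -> FAULT, evict 5, frames=[2,3] (faults so far: 9)
  step 11: ref 5 -> FAULT, evict 3, frames=[2,5] (faults so far: 10)
  step 12: ref 5 -> HIT, frames=[2,5] (faults so far: 10)
  step 13: ref 4 -> FAULT, evict 2, frames=[4,5] (faults so far: 11)
  step 14: ref 4 -> HIT, frames=[4,5] (faults so far: 11)
  LRU total faults: 11
--- Optimal ---
  step 0: ref 3 -> FAULT, frames=[3,-] (faults so far: 1)
  step 1: ref 3 -> HIT, frames=[3,-] (faults so far: 1)
  step 2: ref 5 -> FAULT, frames=[3,5] (faults so far: 2)
  step 3: ref 4 -> FAULT, evict 5, frames=[3,4] (faults so far: 3)
  step 4: ref 1 -> FAULT, evict 4, frames=[3,1] (faults so far: 4)
  step 5: ref 3 -> HIT, frames=[3,1] (faults so far: 4)
  step 6: ref 2 -> FAULT, evict 1, frames=[3,2] (faults so far: 5)
  step 7: ref 5 -> FAULT, evict 2, frames=[3,5] (faults so far: 6)
  step 8: ref 5 -> HIT, frames=[3,5] (faults so far: 6)
  step 9: ref 3 -> HIT, frames=[3,5] (faults so far: 6)
  step 10: ref 2 -> FAULT, evict 3, frames=[2,5] (faults so far: 7)
  step 11: ref 5 -> HIT, frames=[2,5] (faults so far: 7)
  step 12: ref 5 -> HIT, frames=[2,5] (faults so far: 7)
  step 13: ref 4 -> FAULT, evict 2, frames=[4,5] (faults so far: 8)
  step 14: ref 4 -> HIT, frames=[4,5] (faults so far: 8)
  Optimal total faults: 8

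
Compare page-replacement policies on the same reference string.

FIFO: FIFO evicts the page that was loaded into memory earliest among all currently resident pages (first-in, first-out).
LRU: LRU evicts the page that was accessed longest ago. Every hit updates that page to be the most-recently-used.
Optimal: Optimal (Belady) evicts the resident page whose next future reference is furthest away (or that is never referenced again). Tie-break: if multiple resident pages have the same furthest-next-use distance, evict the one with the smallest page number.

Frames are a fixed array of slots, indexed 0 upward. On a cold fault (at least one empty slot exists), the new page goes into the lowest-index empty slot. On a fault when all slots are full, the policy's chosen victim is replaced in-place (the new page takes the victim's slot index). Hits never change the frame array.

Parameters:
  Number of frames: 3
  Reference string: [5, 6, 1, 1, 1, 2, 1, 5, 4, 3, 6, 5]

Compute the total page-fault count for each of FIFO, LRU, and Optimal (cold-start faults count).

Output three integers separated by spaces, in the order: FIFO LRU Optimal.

--- FIFO ---
  step 0: ref 5 -> FAULT, frames=[5,-,-] (faults so far: 1)
  step 1: ref 6 -> FAULT, frames=[5,6,-] (faults so far: 2)
  step 2: ref 1 -> FAULT, frames=[5,6,1] (faults so far: 3)
  step 3: ref 1 -> HIT, frames=[5,6,1] (faults so far: 3)
  step 4: ref 1 -> HIT, frames=[5,6,1] (faults so far: 3)
  step 5: ref 2 -> FAULT, evict 5, frames=[2,6,1] (faults so far: 4)
  step 6: ref 1 -> HIT, frames=[2,6,1] (faults so far: 4)
  step 7: ref 5 -> FAULT, evict 6, frames=[2,5,1] (faults so far: 5)
  step 8: ref 4 -> FAULT, evict 1, frames=[2,5,4] (faults so far: 6)
  step 9: ref 3 -> FAULT, evict 2, frames=[3,5,4] (faults so far: 7)
  step 10: ref 6 -> FAULT, evict 5, frames=[3,6,4] (faults so far: 8)
  step 11: ref 5 -> FAULT, evict 4, frames=[3,6,5] (faults so far: 9)
  FIFO total faults: 9
--- LRU ---
  step 0: ref 5 -> FAULT, frames=[5,-,-] (faults so far: 1)
  step 1: ref 6 -> FAULT, frames=[5,6,-] (faults so far: 2)
  step 2: ref 1 -> FAULT, frames=[5,6,1] (faults so far: 3)
  step 3: ref 1 -> HIT, frames=[5,6,1] (faults so far: 3)
  step 4: ref 1 -> HIT, frames=[5,6,1] (faults so far: 3)
  step 5: ref 2 -> FAULT, evict 5, frames=[2,6,1] (faults so far: 4)
  step 6: ref 1 -> HIT, frames=[2,6,1] (faults so far: 4)
  step 7: ref 5 -> FAULT, evict 6, frames=[2,5,1] (faults so far: 5)
  step 8: ref 4 -> FAULT, evict 2, frames=[4,5,1] (faults so far: 6)
  step 9: ref 3 -> FAULT, evict 1, frames=[4,5,3] (faults so far: 7)
  step 10: ref 6 -> FAULT, evict 5, frames=[4,6,3] (faults so far: 8)
  step 11: ref 5 -> FAULT, evict 4, frames=[5,6,3] (faults so far: 9)
  LRU total faults: 9
--- Optimal ---
  step 0: ref 5 -> FAULT, frames=[5,-,-] (faults so far: 1)
  step 1: ref 6 -> FAULT, frames=[5,6,-] (faults so far: 2)
  step 2: ref 1 -> FAULT, frames=[5,6,1] (faults so far: 3)
  step 3: ref 1 -> HIT, frames=[5,6,1] (faults so far: 3)
  step 4: ref 1 -> HIT, frames=[5,6,1] (faults so far: 3)
  step 5: ref 2 -> FAULT, evict 6, frames=[5,2,1] (faults so far: 4)
  step 6: ref 1 -> HIT, frames=[5,2,1] (faults so far: 4)
  step 7: ref 5 -> HIT, frames=[5,2,1] (faults so far: 4)
  step 8: ref 4 -> FAULT, evict 1, frames=[5,2,4] (faults so far: 5)
  step 9: ref 3 -> FAULT, evict 2, frames=[5,3,4] (faults so far: 6)
  step 10: ref 6 -> FAULT, evict 3, frames=[5,6,4] (faults so far: 7)
  step 11: ref 5 -> HIT, frames=[5,6,4] (faults so far: 7)
  Optimal total faults: 7

Answer: 9 9 7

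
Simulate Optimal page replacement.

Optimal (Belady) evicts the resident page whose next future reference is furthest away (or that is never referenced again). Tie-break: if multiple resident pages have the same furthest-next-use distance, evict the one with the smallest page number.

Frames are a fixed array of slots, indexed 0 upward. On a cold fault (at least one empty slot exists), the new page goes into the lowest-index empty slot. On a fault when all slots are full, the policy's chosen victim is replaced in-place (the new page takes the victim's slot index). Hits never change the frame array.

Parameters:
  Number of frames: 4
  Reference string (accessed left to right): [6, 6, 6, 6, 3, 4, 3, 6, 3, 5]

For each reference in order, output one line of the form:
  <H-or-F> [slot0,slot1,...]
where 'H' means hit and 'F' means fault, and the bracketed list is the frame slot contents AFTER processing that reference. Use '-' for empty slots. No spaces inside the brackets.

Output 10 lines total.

F [6,-,-,-]
H [6,-,-,-]
H [6,-,-,-]
H [6,-,-,-]
F [6,3,-,-]
F [6,3,4,-]
H [6,3,4,-]
H [6,3,4,-]
H [6,3,4,-]
F [6,3,4,5]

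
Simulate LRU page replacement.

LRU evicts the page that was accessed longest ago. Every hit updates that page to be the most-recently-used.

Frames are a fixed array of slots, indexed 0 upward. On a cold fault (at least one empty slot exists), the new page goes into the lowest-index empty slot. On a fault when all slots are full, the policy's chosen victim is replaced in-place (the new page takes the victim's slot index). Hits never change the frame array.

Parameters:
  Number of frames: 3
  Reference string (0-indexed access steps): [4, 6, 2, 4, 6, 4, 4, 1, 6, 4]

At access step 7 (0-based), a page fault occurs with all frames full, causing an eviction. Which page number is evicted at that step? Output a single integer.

Answer: 2

Derivation:
Step 0: ref 4 -> FAULT, frames=[4,-,-]
Step 1: ref 6 -> FAULT, frames=[4,6,-]
Step 2: ref 2 -> FAULT, frames=[4,6,2]
Step 3: ref 4 -> HIT, frames=[4,6,2]
Step 4: ref 6 -> HIT, frames=[4,6,2]
Step 5: ref 4 -> HIT, frames=[4,6,2]
Step 6: ref 4 -> HIT, frames=[4,6,2]
Step 7: ref 1 -> FAULT, evict 2, frames=[4,6,1]
At step 7: evicted page 2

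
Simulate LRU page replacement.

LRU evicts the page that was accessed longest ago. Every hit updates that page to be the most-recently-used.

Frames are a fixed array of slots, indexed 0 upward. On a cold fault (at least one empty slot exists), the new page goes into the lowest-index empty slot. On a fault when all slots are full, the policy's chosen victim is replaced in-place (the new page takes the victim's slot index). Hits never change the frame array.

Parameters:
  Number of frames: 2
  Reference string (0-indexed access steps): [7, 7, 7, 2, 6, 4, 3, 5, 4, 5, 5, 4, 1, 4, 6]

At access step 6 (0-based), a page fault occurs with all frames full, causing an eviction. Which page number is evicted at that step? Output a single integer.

Answer: 6

Derivation:
Step 0: ref 7 -> FAULT, frames=[7,-]
Step 1: ref 7 -> HIT, frames=[7,-]
Step 2: ref 7 -> HIT, frames=[7,-]
Step 3: ref 2 -> FAULT, frames=[7,2]
Step 4: ref 6 -> FAULT, evict 7, frames=[6,2]
Step 5: ref 4 -> FAULT, evict 2, frames=[6,4]
Step 6: ref 3 -> FAULT, evict 6, frames=[3,4]
At step 6: evicted page 6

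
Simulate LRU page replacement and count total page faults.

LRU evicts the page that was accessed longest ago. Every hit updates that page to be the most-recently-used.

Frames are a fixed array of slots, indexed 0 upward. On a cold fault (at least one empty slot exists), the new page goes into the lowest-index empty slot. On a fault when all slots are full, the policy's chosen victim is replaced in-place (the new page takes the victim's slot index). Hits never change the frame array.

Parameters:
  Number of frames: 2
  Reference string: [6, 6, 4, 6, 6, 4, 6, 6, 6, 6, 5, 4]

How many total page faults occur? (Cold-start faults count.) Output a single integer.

Answer: 4

Derivation:
Step 0: ref 6 → FAULT, frames=[6,-]
Step 1: ref 6 → HIT, frames=[6,-]
Step 2: ref 4 → FAULT, frames=[6,4]
Step 3: ref 6 → HIT, frames=[6,4]
Step 4: ref 6 → HIT, frames=[6,4]
Step 5: ref 4 → HIT, frames=[6,4]
Step 6: ref 6 → HIT, frames=[6,4]
Step 7: ref 6 → HIT, frames=[6,4]
Step 8: ref 6 → HIT, frames=[6,4]
Step 9: ref 6 → HIT, frames=[6,4]
Step 10: ref 5 → FAULT (evict 4), frames=[6,5]
Step 11: ref 4 → FAULT (evict 6), frames=[4,5]
Total faults: 4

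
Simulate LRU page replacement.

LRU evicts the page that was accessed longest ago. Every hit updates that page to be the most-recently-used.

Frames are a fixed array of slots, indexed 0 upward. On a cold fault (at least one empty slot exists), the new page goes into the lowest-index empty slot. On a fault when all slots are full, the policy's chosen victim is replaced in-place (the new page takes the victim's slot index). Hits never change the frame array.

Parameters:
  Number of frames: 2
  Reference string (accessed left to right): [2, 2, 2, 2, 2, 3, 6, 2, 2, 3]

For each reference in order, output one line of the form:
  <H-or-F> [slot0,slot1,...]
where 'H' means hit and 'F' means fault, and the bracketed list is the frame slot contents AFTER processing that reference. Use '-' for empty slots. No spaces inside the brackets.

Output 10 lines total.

F [2,-]
H [2,-]
H [2,-]
H [2,-]
H [2,-]
F [2,3]
F [6,3]
F [6,2]
H [6,2]
F [3,2]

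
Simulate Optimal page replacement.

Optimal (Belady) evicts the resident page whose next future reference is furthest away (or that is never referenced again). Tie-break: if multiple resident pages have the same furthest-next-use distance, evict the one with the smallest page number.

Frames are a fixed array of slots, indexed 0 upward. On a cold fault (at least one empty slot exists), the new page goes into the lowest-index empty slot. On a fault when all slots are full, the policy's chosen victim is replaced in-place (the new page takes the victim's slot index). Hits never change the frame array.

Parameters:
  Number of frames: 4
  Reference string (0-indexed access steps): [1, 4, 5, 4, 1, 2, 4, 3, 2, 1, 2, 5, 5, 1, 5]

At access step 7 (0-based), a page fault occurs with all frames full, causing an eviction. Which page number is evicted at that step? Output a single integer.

Step 0: ref 1 -> FAULT, frames=[1,-,-,-]
Step 1: ref 4 -> FAULT, frames=[1,4,-,-]
Step 2: ref 5 -> FAULT, frames=[1,4,5,-]
Step 3: ref 4 -> HIT, frames=[1,4,5,-]
Step 4: ref 1 -> HIT, frames=[1,4,5,-]
Step 5: ref 2 -> FAULT, frames=[1,4,5,2]
Step 6: ref 4 -> HIT, frames=[1,4,5,2]
Step 7: ref 3 -> FAULT, evict 4, frames=[1,3,5,2]
At step 7: evicted page 4

Answer: 4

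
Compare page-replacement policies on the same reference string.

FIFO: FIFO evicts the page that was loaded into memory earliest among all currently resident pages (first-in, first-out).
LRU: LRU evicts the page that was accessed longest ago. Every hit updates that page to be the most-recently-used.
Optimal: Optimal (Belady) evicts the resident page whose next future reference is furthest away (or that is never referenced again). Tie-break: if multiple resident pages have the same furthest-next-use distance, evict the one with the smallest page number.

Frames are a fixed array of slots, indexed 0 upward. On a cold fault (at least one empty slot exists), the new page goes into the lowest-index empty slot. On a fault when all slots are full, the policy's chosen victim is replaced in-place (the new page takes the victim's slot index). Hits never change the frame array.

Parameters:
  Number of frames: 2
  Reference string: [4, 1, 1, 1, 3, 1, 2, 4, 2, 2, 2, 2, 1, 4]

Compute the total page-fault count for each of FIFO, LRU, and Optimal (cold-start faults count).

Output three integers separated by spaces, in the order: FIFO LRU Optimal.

--- FIFO ---
  step 0: ref 4 -> FAULT, frames=[4,-] (faults so far: 1)
  step 1: ref 1 -> FAULT, frames=[4,1] (faults so far: 2)
  step 2: ref 1 -> HIT, frames=[4,1] (faults so far: 2)
  step 3: ref 1 -> HIT, frames=[4,1] (faults so far: 2)
  step 4: ref 3 -> FAULT, evict 4, frames=[3,1] (faults so far: 3)
  step 5: ref 1 -> HIT, frames=[3,1] (faults so far: 3)
  step 6: ref 2 -> FAULT, evict 1, frames=[3,2] (faults so far: 4)
  step 7: ref 4 -> FAULT, evict 3, frames=[4,2] (faults so far: 5)
  step 8: ref 2 -> HIT, frames=[4,2] (faults so far: 5)
  step 9: ref 2 -> HIT, frames=[4,2] (faults so far: 5)
  step 10: ref 2 -> HIT, frames=[4,2] (faults so far: 5)
  step 11: ref 2 -> HIT, frames=[4,2] (faults so far: 5)
  step 12: ref 1 -> FAULT, evict 2, frames=[4,1] (faults so far: 6)
  step 13: ref 4 -> HIT, frames=[4,1] (faults so far: 6)
  FIFO total faults: 6
--- LRU ---
  step 0: ref 4 -> FAULT, frames=[4,-] (faults so far: 1)
  step 1: ref 1 -> FAULT, frames=[4,1] (faults so far: 2)
  step 2: ref 1 -> HIT, frames=[4,1] (faults so far: 2)
  step 3: ref 1 -> HIT, frames=[4,1] (faults so far: 2)
  step 4: ref 3 -> FAULT, evict 4, frames=[3,1] (faults so far: 3)
  step 5: ref 1 -> HIT, frames=[3,1] (faults so far: 3)
  step 6: ref 2 -> FAULT, evict 3, frames=[2,1] (faults so far: 4)
  step 7: ref 4 -> FAULT, evict 1, frames=[2,4] (faults so far: 5)
  step 8: ref 2 -> HIT, frames=[2,4] (faults so far: 5)
  step 9: ref 2 -> HIT, frames=[2,4] (faults so far: 5)
  step 10: ref 2 -> HIT, frames=[2,4] (faults so far: 5)
  step 11: ref 2 -> HIT, frames=[2,4] (faults so far: 5)
  step 12: ref 1 -> FAULT, evict 4, frames=[2,1] (faults so far: 6)
  step 13: ref 4 -> FAULT, evict 2, frames=[4,1] (faults so far: 7)
  LRU total faults: 7
--- Optimal ---
  step 0: ref 4 -> FAULT, frames=[4,-] (faults so far: 1)
  step 1: ref 1 -> FAULT, frames=[4,1] (faults so far: 2)
  step 2: ref 1 -> HIT, frames=[4,1] (faults so far: 2)
  step 3: ref 1 -> HIT, frames=[4,1] (faults so far: 2)
  step 4: ref 3 -> FAULT, evict 4, frames=[3,1] (faults so far: 3)
  step 5: ref 1 -> HIT, frames=[3,1] (faults so far: 3)
  step 6: ref 2 -> FAULT, evict 3, frames=[2,1] (faults so far: 4)
  step 7: ref 4 -> FAULT, evict 1, frames=[2,4] (faults so far: 5)
  step 8: ref 2 -> HIT, frames=[2,4] (faults so far: 5)
  step 9: ref 2 -> HIT, frames=[2,4] (faults so far: 5)
  step 10: ref 2 -> HIT, frames=[2,4] (faults so far: 5)
  step 11: ref 2 -> HIT, frames=[2,4] (faults so far: 5)
  step 12: ref 1 -> FAULT, evict 2, frames=[1,4] (faults so far: 6)
  step 13: ref 4 -> HIT, frames=[1,4] (faults so far: 6)
  Optimal total faults: 6

Answer: 6 7 6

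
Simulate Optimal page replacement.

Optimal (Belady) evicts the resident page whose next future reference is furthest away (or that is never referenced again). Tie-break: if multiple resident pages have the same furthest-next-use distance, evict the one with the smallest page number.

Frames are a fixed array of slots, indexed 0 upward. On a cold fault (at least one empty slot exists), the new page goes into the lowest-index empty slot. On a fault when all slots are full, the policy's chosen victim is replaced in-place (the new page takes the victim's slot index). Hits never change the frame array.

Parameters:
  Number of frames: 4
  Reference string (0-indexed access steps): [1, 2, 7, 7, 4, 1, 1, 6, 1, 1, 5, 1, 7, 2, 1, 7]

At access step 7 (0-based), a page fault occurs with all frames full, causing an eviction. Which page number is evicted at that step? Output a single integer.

Answer: 4

Derivation:
Step 0: ref 1 -> FAULT, frames=[1,-,-,-]
Step 1: ref 2 -> FAULT, frames=[1,2,-,-]
Step 2: ref 7 -> FAULT, frames=[1,2,7,-]
Step 3: ref 7 -> HIT, frames=[1,2,7,-]
Step 4: ref 4 -> FAULT, frames=[1,2,7,4]
Step 5: ref 1 -> HIT, frames=[1,2,7,4]
Step 6: ref 1 -> HIT, frames=[1,2,7,4]
Step 7: ref 6 -> FAULT, evict 4, frames=[1,2,7,6]
At step 7: evicted page 4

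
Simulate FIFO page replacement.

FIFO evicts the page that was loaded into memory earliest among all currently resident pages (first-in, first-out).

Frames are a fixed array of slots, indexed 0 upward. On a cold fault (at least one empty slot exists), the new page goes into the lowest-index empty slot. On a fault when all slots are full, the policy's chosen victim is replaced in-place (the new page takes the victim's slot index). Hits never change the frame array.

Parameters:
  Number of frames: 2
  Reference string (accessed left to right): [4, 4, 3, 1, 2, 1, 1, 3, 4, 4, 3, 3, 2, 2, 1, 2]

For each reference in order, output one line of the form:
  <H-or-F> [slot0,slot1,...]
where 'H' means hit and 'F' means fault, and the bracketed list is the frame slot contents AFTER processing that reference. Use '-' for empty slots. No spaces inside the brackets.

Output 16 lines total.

F [4,-]
H [4,-]
F [4,3]
F [1,3]
F [1,2]
H [1,2]
H [1,2]
F [3,2]
F [3,4]
H [3,4]
H [3,4]
H [3,4]
F [2,4]
H [2,4]
F [2,1]
H [2,1]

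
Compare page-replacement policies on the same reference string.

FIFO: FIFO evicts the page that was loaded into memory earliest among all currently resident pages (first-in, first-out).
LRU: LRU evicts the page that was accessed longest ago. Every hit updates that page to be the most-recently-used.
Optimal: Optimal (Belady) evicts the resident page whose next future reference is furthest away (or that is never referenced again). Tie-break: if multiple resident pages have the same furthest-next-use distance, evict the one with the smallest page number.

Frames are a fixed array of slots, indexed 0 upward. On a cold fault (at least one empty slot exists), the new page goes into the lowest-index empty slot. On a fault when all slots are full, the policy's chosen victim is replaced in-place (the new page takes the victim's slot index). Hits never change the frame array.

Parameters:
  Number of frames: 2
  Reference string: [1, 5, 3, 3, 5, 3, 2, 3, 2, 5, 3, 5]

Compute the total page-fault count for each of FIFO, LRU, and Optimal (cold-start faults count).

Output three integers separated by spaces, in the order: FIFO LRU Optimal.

Answer: 6 6 5

Derivation:
--- FIFO ---
  step 0: ref 1 -> FAULT, frames=[1,-] (faults so far: 1)
  step 1: ref 5 -> FAULT, frames=[1,5] (faults so far: 2)
  step 2: ref 3 -> FAULT, evict 1, frames=[3,5] (faults so far: 3)
  step 3: ref 3 -> HIT, frames=[3,5] (faults so far: 3)
  step 4: ref 5 -> HIT, frames=[3,5] (faults so far: 3)
  step 5: ref 3 -> HIT, frames=[3,5] (faults so far: 3)
  step 6: ref 2 -> FAULT, evict 5, frames=[3,2] (faults so far: 4)
  step 7: ref 3 -> HIT, frames=[3,2] (faults so far: 4)
  step 8: ref 2 -> HIT, frames=[3,2] (faults so far: 4)
  step 9: ref 5 -> FAULT, evict 3, frames=[5,2] (faults so far: 5)
  step 10: ref 3 -> FAULT, evict 2, frames=[5,3] (faults so far: 6)
  step 11: ref 5 -> HIT, frames=[5,3] (faults so far: 6)
  FIFO total faults: 6
--- LRU ---
  step 0: ref 1 -> FAULT, frames=[1,-] (faults so far: 1)
  step 1: ref 5 -> FAULT, frames=[1,5] (faults so far: 2)
  step 2: ref 3 -> FAULT, evict 1, frames=[3,5] (faults so far: 3)
  step 3: ref 3 -> HIT, frames=[3,5] (faults so far: 3)
  step 4: ref 5 -> HIT, frames=[3,5] (faults so far: 3)
  step 5: ref 3 -> HIT, frames=[3,5] (faults so far: 3)
  step 6: ref 2 -> FAULT, evict 5, frames=[3,2] (faults so far: 4)
  step 7: ref 3 -> HIT, frames=[3,2] (faults so far: 4)
  step 8: ref 2 -> HIT, frames=[3,2] (faults so far: 4)
  step 9: ref 5 -> FAULT, evict 3, frames=[5,2] (faults so far: 5)
  step 10: ref 3 -> FAULT, evict 2, frames=[5,3] (faults so far: 6)
  step 11: ref 5 -> HIT, frames=[5,3] (faults so far: 6)
  LRU total faults: 6
--- Optimal ---
  step 0: ref 1 -> FAULT, frames=[1,-] (faults so far: 1)
  step 1: ref 5 -> FAULT, frames=[1,5] (faults so far: 2)
  step 2: ref 3 -> FAULT, evict 1, frames=[3,5] (faults so far: 3)
  step 3: ref 3 -> HIT, frames=[3,5] (faults so far: 3)
  step 4: ref 5 -> HIT, frames=[3,5] (faults so far: 3)
  step 5: ref 3 -> HIT, frames=[3,5] (faults so far: 3)
  step 6: ref 2 -> FAULT, evict 5, frames=[3,2] (faults so far: 4)
  step 7: ref 3 -> HIT, frames=[3,2] (faults so far: 4)
  step 8: ref 2 -> HIT, frames=[3,2] (faults so far: 4)
  step 9: ref 5 -> FAULT, evict 2, frames=[3,5] (faults so far: 5)
  step 10: ref 3 -> HIT, frames=[3,5] (faults so far: 5)
  step 11: ref 5 -> HIT, frames=[3,5] (faults so far: 5)
  Optimal total faults: 5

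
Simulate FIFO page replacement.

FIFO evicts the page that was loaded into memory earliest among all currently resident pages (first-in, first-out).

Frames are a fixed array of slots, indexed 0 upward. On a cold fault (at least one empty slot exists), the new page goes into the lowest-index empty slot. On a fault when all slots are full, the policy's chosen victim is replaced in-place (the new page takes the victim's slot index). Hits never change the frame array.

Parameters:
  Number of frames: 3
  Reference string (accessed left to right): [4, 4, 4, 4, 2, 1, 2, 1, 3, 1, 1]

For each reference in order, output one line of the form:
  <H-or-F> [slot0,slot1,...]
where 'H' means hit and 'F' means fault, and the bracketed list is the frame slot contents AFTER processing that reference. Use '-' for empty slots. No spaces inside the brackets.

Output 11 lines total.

F [4,-,-]
H [4,-,-]
H [4,-,-]
H [4,-,-]
F [4,2,-]
F [4,2,1]
H [4,2,1]
H [4,2,1]
F [3,2,1]
H [3,2,1]
H [3,2,1]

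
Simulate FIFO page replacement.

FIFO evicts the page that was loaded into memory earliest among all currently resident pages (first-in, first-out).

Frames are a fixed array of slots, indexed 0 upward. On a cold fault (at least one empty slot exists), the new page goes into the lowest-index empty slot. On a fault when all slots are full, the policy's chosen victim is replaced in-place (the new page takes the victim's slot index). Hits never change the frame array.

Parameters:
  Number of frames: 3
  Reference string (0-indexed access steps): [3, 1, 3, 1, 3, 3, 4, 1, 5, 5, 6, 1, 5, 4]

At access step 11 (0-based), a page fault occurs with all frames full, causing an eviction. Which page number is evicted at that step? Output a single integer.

Answer: 4

Derivation:
Step 0: ref 3 -> FAULT, frames=[3,-,-]
Step 1: ref 1 -> FAULT, frames=[3,1,-]
Step 2: ref 3 -> HIT, frames=[3,1,-]
Step 3: ref 1 -> HIT, frames=[3,1,-]
Step 4: ref 3 -> HIT, frames=[3,1,-]
Step 5: ref 3 -> HIT, frames=[3,1,-]
Step 6: ref 4 -> FAULT, frames=[3,1,4]
Step 7: ref 1 -> HIT, frames=[3,1,4]
Step 8: ref 5 -> FAULT, evict 3, frames=[5,1,4]
Step 9: ref 5 -> HIT, frames=[5,1,4]
Step 10: ref 6 -> FAULT, evict 1, frames=[5,6,4]
Step 11: ref 1 -> FAULT, evict 4, frames=[5,6,1]
At step 11: evicted page 4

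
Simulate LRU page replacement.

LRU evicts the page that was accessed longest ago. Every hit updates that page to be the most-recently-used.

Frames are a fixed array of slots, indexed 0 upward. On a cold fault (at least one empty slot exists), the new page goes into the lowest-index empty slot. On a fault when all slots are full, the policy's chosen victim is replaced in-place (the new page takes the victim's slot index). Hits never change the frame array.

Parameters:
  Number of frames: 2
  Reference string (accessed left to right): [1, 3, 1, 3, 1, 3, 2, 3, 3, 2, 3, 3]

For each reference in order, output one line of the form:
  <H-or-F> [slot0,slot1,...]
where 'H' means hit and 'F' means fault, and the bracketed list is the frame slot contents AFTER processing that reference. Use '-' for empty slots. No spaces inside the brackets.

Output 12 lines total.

F [1,-]
F [1,3]
H [1,3]
H [1,3]
H [1,3]
H [1,3]
F [2,3]
H [2,3]
H [2,3]
H [2,3]
H [2,3]
H [2,3]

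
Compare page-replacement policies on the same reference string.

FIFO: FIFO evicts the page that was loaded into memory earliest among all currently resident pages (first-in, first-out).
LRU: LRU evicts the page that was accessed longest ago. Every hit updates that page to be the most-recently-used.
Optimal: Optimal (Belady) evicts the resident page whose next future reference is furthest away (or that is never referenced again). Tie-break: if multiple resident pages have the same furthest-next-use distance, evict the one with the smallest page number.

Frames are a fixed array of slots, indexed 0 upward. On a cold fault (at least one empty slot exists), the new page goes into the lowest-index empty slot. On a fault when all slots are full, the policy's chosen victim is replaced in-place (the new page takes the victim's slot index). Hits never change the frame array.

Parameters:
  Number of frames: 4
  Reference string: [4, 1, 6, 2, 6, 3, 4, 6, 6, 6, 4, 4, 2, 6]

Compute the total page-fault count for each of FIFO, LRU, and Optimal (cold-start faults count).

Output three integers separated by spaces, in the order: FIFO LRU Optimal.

--- FIFO ---
  step 0: ref 4 -> FAULT, frames=[4,-,-,-] (faults so far: 1)
  step 1: ref 1 -> FAULT, frames=[4,1,-,-] (faults so far: 2)
  step 2: ref 6 -> FAULT, frames=[4,1,6,-] (faults so far: 3)
  step 3: ref 2 -> FAULT, frames=[4,1,6,2] (faults so far: 4)
  step 4: ref 6 -> HIT, frames=[4,1,6,2] (faults so far: 4)
  step 5: ref 3 -> FAULT, evict 4, frames=[3,1,6,2] (faults so far: 5)
  step 6: ref 4 -> FAULT, evict 1, frames=[3,4,6,2] (faults so far: 6)
  step 7: ref 6 -> HIT, frames=[3,4,6,2] (faults so far: 6)
  step 8: ref 6 -> HIT, frames=[3,4,6,2] (faults so far: 6)
  step 9: ref 6 -> HIT, frames=[3,4,6,2] (faults so far: 6)
  step 10: ref 4 -> HIT, frames=[3,4,6,2] (faults so far: 6)
  step 11: ref 4 -> HIT, frames=[3,4,6,2] (faults so far: 6)
  step 12: ref 2 -> HIT, frames=[3,4,6,2] (faults so far: 6)
  step 13: ref 6 -> HIT, frames=[3,4,6,2] (faults so far: 6)
  FIFO total faults: 6
--- LRU ---
  step 0: ref 4 -> FAULT, frames=[4,-,-,-] (faults so far: 1)
  step 1: ref 1 -> FAULT, frames=[4,1,-,-] (faults so far: 2)
  step 2: ref 6 -> FAULT, frames=[4,1,6,-] (faults so far: 3)
  step 3: ref 2 -> FAULT, frames=[4,1,6,2] (faults so far: 4)
  step 4: ref 6 -> HIT, frames=[4,1,6,2] (faults so far: 4)
  step 5: ref 3 -> FAULT, evict 4, frames=[3,1,6,2] (faults so far: 5)
  step 6: ref 4 -> FAULT, evict 1, frames=[3,4,6,2] (faults so far: 6)
  step 7: ref 6 -> HIT, frames=[3,4,6,2] (faults so far: 6)
  step 8: ref 6 -> HIT, frames=[3,4,6,2] (faults so far: 6)
  step 9: ref 6 -> HIT, frames=[3,4,6,2] (faults so far: 6)
  step 10: ref 4 -> HIT, frames=[3,4,6,2] (faults so far: 6)
  step 11: ref 4 -> HIT, frames=[3,4,6,2] (faults so far: 6)
  step 12: ref 2 -> HIT, frames=[3,4,6,2] (faults so far: 6)
  step 13: ref 6 -> HIT, frames=[3,4,6,2] (faults so far: 6)
  LRU total faults: 6
--- Optimal ---
  step 0: ref 4 -> FAULT, frames=[4,-,-,-] (faults so far: 1)
  step 1: ref 1 -> FAULT, frames=[4,1,-,-] (faults so far: 2)
  step 2: ref 6 -> FAULT, frames=[4,1,6,-] (faults so far: 3)
  step 3: ref 2 -> FAULT, frames=[4,1,6,2] (faults so far: 4)
  step 4: ref 6 -> HIT, frames=[4,1,6,2] (faults so far: 4)
  step 5: ref 3 -> FAULT, evict 1, frames=[4,3,6,2] (faults so far: 5)
  step 6: ref 4 -> HIT, frames=[4,3,6,2] (faults so far: 5)
  step 7: ref 6 -> HIT, frames=[4,3,6,2] (faults so far: 5)
  step 8: ref 6 -> HIT, frames=[4,3,6,2] (faults so far: 5)
  step 9: ref 6 -> HIT, frames=[4,3,6,2] (faults so far: 5)
  step 10: ref 4 -> HIT, frames=[4,3,6,2] (faults so far: 5)
  step 11: ref 4 -> HIT, frames=[4,3,6,2] (faults so far: 5)
  step 12: ref 2 -> HIT, frames=[4,3,6,2] (faults so far: 5)
  step 13: ref 6 -> HIT, frames=[4,3,6,2] (faults so far: 5)
  Optimal total faults: 5

Answer: 6 6 5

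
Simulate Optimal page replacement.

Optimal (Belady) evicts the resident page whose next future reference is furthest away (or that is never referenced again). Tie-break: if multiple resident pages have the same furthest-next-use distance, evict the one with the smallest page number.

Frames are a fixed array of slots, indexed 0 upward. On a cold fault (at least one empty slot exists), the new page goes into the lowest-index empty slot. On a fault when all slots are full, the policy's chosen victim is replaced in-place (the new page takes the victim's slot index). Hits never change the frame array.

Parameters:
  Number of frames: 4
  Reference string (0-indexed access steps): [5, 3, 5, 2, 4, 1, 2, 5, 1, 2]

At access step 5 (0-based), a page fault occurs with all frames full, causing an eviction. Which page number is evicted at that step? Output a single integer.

Step 0: ref 5 -> FAULT, frames=[5,-,-,-]
Step 1: ref 3 -> FAULT, frames=[5,3,-,-]
Step 2: ref 5 -> HIT, frames=[5,3,-,-]
Step 3: ref 2 -> FAULT, frames=[5,3,2,-]
Step 4: ref 4 -> FAULT, frames=[5,3,2,4]
Step 5: ref 1 -> FAULT, evict 3, frames=[5,1,2,4]
At step 5: evicted page 3

Answer: 3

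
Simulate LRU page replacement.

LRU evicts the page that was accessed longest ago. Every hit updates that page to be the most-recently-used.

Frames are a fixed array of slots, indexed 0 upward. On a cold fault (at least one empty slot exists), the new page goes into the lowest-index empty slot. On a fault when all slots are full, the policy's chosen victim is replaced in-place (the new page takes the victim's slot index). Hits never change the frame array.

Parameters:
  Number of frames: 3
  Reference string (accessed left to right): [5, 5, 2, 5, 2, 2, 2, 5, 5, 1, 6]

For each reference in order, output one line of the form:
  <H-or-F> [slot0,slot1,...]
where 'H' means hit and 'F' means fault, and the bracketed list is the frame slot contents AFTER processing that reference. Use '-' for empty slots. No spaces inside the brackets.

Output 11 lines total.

F [5,-,-]
H [5,-,-]
F [5,2,-]
H [5,2,-]
H [5,2,-]
H [5,2,-]
H [5,2,-]
H [5,2,-]
H [5,2,-]
F [5,2,1]
F [5,6,1]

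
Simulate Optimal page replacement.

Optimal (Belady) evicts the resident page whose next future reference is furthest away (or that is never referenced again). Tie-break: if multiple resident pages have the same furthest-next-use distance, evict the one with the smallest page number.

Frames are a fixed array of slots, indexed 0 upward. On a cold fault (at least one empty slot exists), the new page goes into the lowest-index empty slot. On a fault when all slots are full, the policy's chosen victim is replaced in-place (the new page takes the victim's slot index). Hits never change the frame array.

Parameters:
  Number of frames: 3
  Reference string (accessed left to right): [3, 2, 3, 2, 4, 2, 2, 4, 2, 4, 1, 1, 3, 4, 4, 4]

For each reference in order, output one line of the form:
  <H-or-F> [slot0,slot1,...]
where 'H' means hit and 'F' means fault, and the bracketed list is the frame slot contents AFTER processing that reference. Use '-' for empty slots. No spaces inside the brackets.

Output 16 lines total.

F [3,-,-]
F [3,2,-]
H [3,2,-]
H [3,2,-]
F [3,2,4]
H [3,2,4]
H [3,2,4]
H [3,2,4]
H [3,2,4]
H [3,2,4]
F [3,1,4]
H [3,1,4]
H [3,1,4]
H [3,1,4]
H [3,1,4]
H [3,1,4]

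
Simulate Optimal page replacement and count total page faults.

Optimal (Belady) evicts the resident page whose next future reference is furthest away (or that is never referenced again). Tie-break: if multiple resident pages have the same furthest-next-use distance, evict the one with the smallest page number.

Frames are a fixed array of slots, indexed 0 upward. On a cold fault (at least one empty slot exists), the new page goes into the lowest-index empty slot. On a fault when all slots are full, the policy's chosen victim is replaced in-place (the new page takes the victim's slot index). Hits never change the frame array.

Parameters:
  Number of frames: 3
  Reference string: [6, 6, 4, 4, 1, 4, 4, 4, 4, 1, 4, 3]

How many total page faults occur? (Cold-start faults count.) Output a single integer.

Step 0: ref 6 → FAULT, frames=[6,-,-]
Step 1: ref 6 → HIT, frames=[6,-,-]
Step 2: ref 4 → FAULT, frames=[6,4,-]
Step 3: ref 4 → HIT, frames=[6,4,-]
Step 4: ref 1 → FAULT, frames=[6,4,1]
Step 5: ref 4 → HIT, frames=[6,4,1]
Step 6: ref 4 → HIT, frames=[6,4,1]
Step 7: ref 4 → HIT, frames=[6,4,1]
Step 8: ref 4 → HIT, frames=[6,4,1]
Step 9: ref 1 → HIT, frames=[6,4,1]
Step 10: ref 4 → HIT, frames=[6,4,1]
Step 11: ref 3 → FAULT (evict 1), frames=[6,4,3]
Total faults: 4

Answer: 4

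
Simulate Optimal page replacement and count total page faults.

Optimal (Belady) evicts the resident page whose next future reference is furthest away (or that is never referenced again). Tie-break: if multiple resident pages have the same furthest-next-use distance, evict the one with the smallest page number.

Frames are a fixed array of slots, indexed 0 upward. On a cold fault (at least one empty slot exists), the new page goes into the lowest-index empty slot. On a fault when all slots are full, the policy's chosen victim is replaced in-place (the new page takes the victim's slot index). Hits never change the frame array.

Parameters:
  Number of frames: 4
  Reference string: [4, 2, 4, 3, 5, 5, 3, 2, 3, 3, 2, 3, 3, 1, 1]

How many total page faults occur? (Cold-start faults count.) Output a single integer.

Step 0: ref 4 → FAULT, frames=[4,-,-,-]
Step 1: ref 2 → FAULT, frames=[4,2,-,-]
Step 2: ref 4 → HIT, frames=[4,2,-,-]
Step 3: ref 3 → FAULT, frames=[4,2,3,-]
Step 4: ref 5 → FAULT, frames=[4,2,3,5]
Step 5: ref 5 → HIT, frames=[4,2,3,5]
Step 6: ref 3 → HIT, frames=[4,2,3,5]
Step 7: ref 2 → HIT, frames=[4,2,3,5]
Step 8: ref 3 → HIT, frames=[4,2,3,5]
Step 9: ref 3 → HIT, frames=[4,2,3,5]
Step 10: ref 2 → HIT, frames=[4,2,3,5]
Step 11: ref 3 → HIT, frames=[4,2,3,5]
Step 12: ref 3 → HIT, frames=[4,2,3,5]
Step 13: ref 1 → FAULT (evict 2), frames=[4,1,3,5]
Step 14: ref 1 → HIT, frames=[4,1,3,5]
Total faults: 5

Answer: 5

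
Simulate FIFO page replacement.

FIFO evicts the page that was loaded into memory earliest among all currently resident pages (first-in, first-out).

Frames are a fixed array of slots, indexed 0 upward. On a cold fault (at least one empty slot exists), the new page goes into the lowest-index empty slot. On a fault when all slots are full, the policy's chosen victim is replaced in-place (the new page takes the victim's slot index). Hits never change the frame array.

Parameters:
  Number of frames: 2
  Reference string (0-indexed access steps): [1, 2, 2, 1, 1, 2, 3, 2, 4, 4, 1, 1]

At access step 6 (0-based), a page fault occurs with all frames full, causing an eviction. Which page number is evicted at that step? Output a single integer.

Answer: 1

Derivation:
Step 0: ref 1 -> FAULT, frames=[1,-]
Step 1: ref 2 -> FAULT, frames=[1,2]
Step 2: ref 2 -> HIT, frames=[1,2]
Step 3: ref 1 -> HIT, frames=[1,2]
Step 4: ref 1 -> HIT, frames=[1,2]
Step 5: ref 2 -> HIT, frames=[1,2]
Step 6: ref 3 -> FAULT, evict 1, frames=[3,2]
At step 6: evicted page 1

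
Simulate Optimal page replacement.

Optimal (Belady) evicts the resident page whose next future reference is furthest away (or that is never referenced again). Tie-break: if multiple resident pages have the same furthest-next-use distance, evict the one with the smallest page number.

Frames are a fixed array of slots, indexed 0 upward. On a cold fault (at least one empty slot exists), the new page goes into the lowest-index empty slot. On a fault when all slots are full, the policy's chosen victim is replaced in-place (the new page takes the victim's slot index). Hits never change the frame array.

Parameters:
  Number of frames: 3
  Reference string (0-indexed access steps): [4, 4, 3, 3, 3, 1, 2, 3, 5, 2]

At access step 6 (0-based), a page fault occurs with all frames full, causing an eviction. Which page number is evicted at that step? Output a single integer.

Step 0: ref 4 -> FAULT, frames=[4,-,-]
Step 1: ref 4 -> HIT, frames=[4,-,-]
Step 2: ref 3 -> FAULT, frames=[4,3,-]
Step 3: ref 3 -> HIT, frames=[4,3,-]
Step 4: ref 3 -> HIT, frames=[4,3,-]
Step 5: ref 1 -> FAULT, frames=[4,3,1]
Step 6: ref 2 -> FAULT, evict 1, frames=[4,3,2]
At step 6: evicted page 1

Answer: 1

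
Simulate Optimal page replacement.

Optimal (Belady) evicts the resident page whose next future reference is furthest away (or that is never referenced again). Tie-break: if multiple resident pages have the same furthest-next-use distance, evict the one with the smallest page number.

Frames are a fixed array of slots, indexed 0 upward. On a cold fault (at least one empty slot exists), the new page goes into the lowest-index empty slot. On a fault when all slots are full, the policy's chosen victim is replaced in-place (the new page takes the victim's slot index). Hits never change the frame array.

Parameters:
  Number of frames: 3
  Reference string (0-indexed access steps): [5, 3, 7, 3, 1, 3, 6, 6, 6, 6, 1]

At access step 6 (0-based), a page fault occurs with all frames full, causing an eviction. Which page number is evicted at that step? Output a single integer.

Answer: 3

Derivation:
Step 0: ref 5 -> FAULT, frames=[5,-,-]
Step 1: ref 3 -> FAULT, frames=[5,3,-]
Step 2: ref 7 -> FAULT, frames=[5,3,7]
Step 3: ref 3 -> HIT, frames=[5,3,7]
Step 4: ref 1 -> FAULT, evict 5, frames=[1,3,7]
Step 5: ref 3 -> HIT, frames=[1,3,7]
Step 6: ref 6 -> FAULT, evict 3, frames=[1,6,7]
At step 6: evicted page 3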